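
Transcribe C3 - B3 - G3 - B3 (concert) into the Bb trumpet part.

Written C4 sounds as Bb3 on the Bb trumpet, so concert pitches are written a major second up.
C3 → D3
B3 → C#4
G3 → A3
B3 → C#4

D3 C#4 A3 C#4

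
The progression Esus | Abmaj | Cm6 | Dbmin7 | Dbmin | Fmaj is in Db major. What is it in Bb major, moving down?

C#sus Fmaj Am6 Bbmin7 Bbmin Dmaj

Db major down to Bb major is a minor third; each chord root moves by that interval while the quality stays the same.
Esus: root E down a minor third → C#, giving C#sus.
Abmaj: root Ab down a minor third → F, giving Fmaj.
Cm6: root C down a minor third → A, giving Am6.
Dbmin7: root Db down a minor third → Bb, giving Bbmin7.
Dbmin: root Db down a minor third → Bb, giving Bbmin.
Fmaj: root F down a minor third → D, giving Dmaj.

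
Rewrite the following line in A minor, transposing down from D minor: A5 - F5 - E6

E5 C5 B5

D minor to A minor down is a perfect fourth, so every note moves down by that interval.
A5 gives E5
F5 gives C5
E6 gives B5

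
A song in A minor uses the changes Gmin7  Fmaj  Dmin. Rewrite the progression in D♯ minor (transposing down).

A minor down to D♯ minor is a diminished fifth; each chord root moves by that interval while the quality stays the same.
Gmin7: root G down a diminished fifth → C#, giving C#min7.
Fmaj: root F down a diminished fifth → B, giving Bmaj.
Dmin: root D down a diminished fifth → G#, giving G#min.

C#min7 Bmaj G#min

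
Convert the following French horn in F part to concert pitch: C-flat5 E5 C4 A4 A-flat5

Fb4 A4 F3 D4 Db5

Written C4 on the French horn in F sounds as F3, a perfect fifth lower; apply that shift to every note.
Cb5 becomes Fb4
E5 becomes A4
C4 becomes F3
A4 becomes D4
Ab5 becomes Db5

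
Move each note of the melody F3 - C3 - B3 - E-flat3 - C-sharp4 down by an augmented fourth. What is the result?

Cb3 Gb2 F3 Bbb2 G3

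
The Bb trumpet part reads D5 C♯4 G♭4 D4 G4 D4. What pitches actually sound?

C5 B3 Fb4 C4 F4 C4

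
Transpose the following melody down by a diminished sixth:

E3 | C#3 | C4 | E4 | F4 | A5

G##2 E##2 E#3 G##3 A#3 C##5

E3 to G##2
C#3 to E##2
C4 to E#3
E4 to G##3
F4 to A#3
A5 to C##5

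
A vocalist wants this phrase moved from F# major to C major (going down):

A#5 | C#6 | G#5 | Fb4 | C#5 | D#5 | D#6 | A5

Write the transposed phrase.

F# major to C major down is an augmented fourth, so every note moves down by that interval.
A#5 -> E5
C#6 -> G5
G#5 -> D5
Fb4 -> Cbb4
C#5 -> G4
D#5 -> A4
D#6 -> A5
A5 -> Eb5

E5 G5 D5 Cbb4 G4 A4 A5 Eb5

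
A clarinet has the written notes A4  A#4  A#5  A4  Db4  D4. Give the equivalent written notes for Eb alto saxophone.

D#5 D##5 D##6 D#5 G4 G#4

First find concert pitch: the A clarinet sounds a minor third below written, so A4 A#4 A#5 A4 Db4 D4 sounds F#4 F##4 F##5 F#4 Bb3 B3.
Then write for Eb alto saxophone: it sounds a major sixth below written, so the part must be a major sixth above concert.
F#4 → D#5
F##4 → D##5
F##5 → D##6
F#4 → D#5
Bb3 → G4
B3 → G#4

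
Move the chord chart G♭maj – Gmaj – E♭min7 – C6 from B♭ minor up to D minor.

B♭ minor up to D minor is a major third; each chord root moves by that interval while the quality stays the same.
G♭maj: root G♭ up a major third → Bb, giving Bbmaj.
Gmaj: root G up a major third → B, giving Bmaj.
E♭min7: root E♭ up a major third → G, giving Gmin7.
C6: root C up a major third → E, giving E6.

Bbmaj Bmaj Gmin7 E6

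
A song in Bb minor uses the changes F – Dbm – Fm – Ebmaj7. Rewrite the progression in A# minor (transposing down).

Bb minor down to A# minor is a diminished second; each chord root moves by that interval while the quality stays the same.
F: root F down a diminished second → E#, giving E#.
Dbm: root Db down a diminished second → C#, giving C#m.
Fm: root F down a diminished second → E#, giving E#m.
Ebmaj7: root Eb down a diminished second → D#, giving D#maj7.

E# C#m E#m D#maj7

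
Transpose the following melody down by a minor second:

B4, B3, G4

A#4 A#3 F#4

B4 -> A#4
B3 -> A#3
G4 -> F#4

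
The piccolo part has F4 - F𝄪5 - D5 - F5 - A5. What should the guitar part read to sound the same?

F6 F##7 D7 F7 A7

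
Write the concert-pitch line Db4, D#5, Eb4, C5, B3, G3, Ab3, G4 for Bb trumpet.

Eb4 E#5 F4 D5 C#4 A3 Bb3 A4

The Bb trumpet sounds a major second below written, so the written part must be a major second above concert — transpose each note up.
Db4 gives Eb4
D#5 gives E#5
Eb4 gives F4
C5 gives D5
B3 gives C#4
G3 gives A3
Ab3 gives Bb3
G4 gives A4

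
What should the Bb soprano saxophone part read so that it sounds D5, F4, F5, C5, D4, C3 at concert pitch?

E5 G4 G5 D5 E4 D3

The Bb soprano saxophone sounds a major second below written, so the written part must be a major second above concert — transpose each note up.
D5 to E5
F4 to G4
F5 to G5
C5 to D5
D4 to E4
C3 to D3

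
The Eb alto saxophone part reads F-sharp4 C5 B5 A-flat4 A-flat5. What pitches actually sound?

A3 Eb4 D5 Cb4 Cb5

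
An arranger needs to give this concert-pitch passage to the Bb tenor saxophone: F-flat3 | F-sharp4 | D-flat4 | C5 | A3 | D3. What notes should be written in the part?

Gb4 G#5 Eb5 D6 B4 E4

Written C4 sounds as Bb2 on the Bb tenor saxophone, so concert pitches are written a major ninth up.
Fb3 gives Gb4
F#4 gives G#5
Db4 gives Eb5
C5 gives D6
A3 gives B4
D3 gives E4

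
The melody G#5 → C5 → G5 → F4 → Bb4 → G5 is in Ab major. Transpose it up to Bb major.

From Ab up to Bb is a major second; apply that to each pitch.
G#5 becomes A#5
C5 becomes D5
G5 becomes A5
F4 becomes G4
Bb4 becomes C5
G5 becomes A5

A#5 D5 A5 G4 C5 A5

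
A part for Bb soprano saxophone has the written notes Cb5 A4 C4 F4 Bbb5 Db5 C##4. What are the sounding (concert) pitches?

Bbb4 G4 Bb3 Eb4 Abb5 Cb5 B#3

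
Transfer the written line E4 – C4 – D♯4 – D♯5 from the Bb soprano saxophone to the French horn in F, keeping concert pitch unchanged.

First find concert pitch: the Bb soprano saxophone sounds a major second below written, so E4 C4 D♯4 D♯5 sounds D4 Bb3 C#4 C#5.
Then write for French horn in F: it sounds a perfect fifth below written, so the part must be a perfect fifth above concert.
D4 → A4
Bb3 → F4
C#4 → G#4
C#5 → G#5

A4 F4 G#4 G#5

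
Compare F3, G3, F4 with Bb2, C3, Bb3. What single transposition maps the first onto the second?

From F3 to Bb2 is 5 letter names — a fifth of some quality.
Bb2 to F3 is 7 semitones, which makes it a perfect fifth; the second version is lower, so the direction is down.
Checking another pair — F4 → Bb3 — gives the same interval.

down a perfect fifth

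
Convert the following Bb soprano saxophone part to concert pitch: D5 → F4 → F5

C5 Eb4 Eb5

The Bb soprano saxophone sounds a major second below written, so transpose each written note down a major second.
D5 -> C5
F4 -> Eb4
F5 -> Eb5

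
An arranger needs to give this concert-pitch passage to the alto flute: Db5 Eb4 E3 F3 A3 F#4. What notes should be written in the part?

Gb5 Ab4 A3 Bb3 D4 B4

The alto flute sounds a perfect fourth below written, so the written part must be a perfect fourth above concert — transpose each note up.
Db5 -> Gb5
Eb4 -> Ab4
E3 -> A3
F3 -> Bb3
A3 -> D4
F#4 -> B4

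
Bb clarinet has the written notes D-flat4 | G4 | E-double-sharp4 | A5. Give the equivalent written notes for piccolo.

First find concert pitch: the Bb clarinet sounds a major second below written, so D-flat4 G4 E-double-sharp4 A5 sounds Cb4 F4 D##4 G5.
Then write for piccolo: it sounds a perfect octave above written, so the part must be a perfect octave below concert.
Cb4 → Cb3
F4 → F3
D##4 → D##3
G5 → G4

Cb3 F3 D##3 G4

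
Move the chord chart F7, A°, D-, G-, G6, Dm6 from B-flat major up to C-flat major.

Gb7 Bb° Eb- Ab- Ab6 Ebm6

B-flat major up to C-flat major is a minor second; each chord root moves by that interval while the quality stays the same.
F7: root F up a minor second → Gb, giving Gb7.
A°: root A up a minor second → Bb, giving Bb°.
D-: root D up a minor second → Eb, giving Eb-.
G-: root G up a minor second → Ab, giving Ab-.
G6: root G up a minor second → Ab, giving Ab6.
Dm6: root D up a minor second → Eb, giving Ebm6.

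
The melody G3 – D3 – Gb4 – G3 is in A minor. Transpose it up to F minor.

A minor to F minor up is a minor sixth, so every note moves up by that interval.
G3 → Eb4
D3 → Bb3
Gb4 → Ebb5
G3 → Eb4

Eb4 Bb3 Ebb5 Eb4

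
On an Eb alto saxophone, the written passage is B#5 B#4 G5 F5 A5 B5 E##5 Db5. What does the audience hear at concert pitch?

D#5 D#4 Bb4 Ab4 C5 D5 G##4 Fb4

Written C4 on the Eb alto saxophone sounds as Eb3, a major sixth lower; apply that shift to every note.
B#5 → D#5
B#4 → D#4
G5 → Bb4
F5 → Ab4
A5 → C5
B5 → D5
E##5 → G##4
Db5 → Fb4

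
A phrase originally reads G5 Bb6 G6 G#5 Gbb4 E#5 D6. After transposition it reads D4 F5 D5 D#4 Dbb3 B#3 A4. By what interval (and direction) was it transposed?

From G5 to D4 is 11 letter names — an eleventh of some quality.
D4 to G5 is 17 semitones, which makes it a perfect eleventh; the second version is lower, so the direction is down.
Checking another pair — D6 → A4 — gives the same interval.

down a perfect eleventh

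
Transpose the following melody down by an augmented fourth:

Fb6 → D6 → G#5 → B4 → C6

Fb6 -> Cbb6
D6 -> Ab5
G#5 -> D5
B4 -> F4
C6 -> Gb5

Cbb6 Ab5 D5 F4 Gb5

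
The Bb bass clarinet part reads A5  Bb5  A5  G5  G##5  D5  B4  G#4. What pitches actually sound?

Written C4 on the Bb bass clarinet sounds as Bb2, a major ninth lower; apply that shift to every note.
A5 → G4
Bb5 → Ab4
A5 → G4
G5 → F4
G##5 → F##4
D5 → C4
B4 → A3
G#4 → F#3

G4 Ab4 G4 F4 F##4 C4 A3 F#3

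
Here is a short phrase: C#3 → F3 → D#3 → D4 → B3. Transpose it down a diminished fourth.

G##2 C#3 A##2 A#3 F##3

C#3 gives G##2
F3 gives C#3
D#3 gives A##2
D4 gives A#3
B3 gives F##3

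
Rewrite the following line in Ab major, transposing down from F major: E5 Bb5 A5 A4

G4 Db5 C5 C4

From F down to Ab is a major sixth; apply that to each pitch.
E5 becomes G4
Bb5 becomes Db5
A5 becomes C5
A4 becomes C4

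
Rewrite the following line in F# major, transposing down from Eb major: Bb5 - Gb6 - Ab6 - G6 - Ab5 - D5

From Eb down to F# is a diminished seventh; apply that to each pitch.
Bb5 gives C#5
Gb6 gives A5
Ab6 gives B5
G6 gives A#5
Ab5 gives B4
D5 gives E#4

C#5 A5 B5 A#5 B4 E#4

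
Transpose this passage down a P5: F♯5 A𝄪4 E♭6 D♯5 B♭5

F#5 to B4
A##4 to D##4
Eb6 to Ab5
D#5 to G#4
Bb5 to Eb5

B4 D##4 Ab5 G#4 Eb5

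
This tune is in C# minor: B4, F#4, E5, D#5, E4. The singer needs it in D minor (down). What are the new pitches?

From C# down to D is a major seventh; apply that to each pitch.
B4 -> C4
F#4 -> G3
E5 -> F4
D#5 -> E4
E4 -> F3

C4 G3 F4 E4 F3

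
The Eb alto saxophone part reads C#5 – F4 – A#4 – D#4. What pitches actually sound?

E4 Ab3 C#4 F#3

The Eb alto saxophone sounds a major sixth below written, so transpose each written note down a major sixth.
C#5 to E4
F4 to Ab3
A#4 to C#4
D#4 to F#3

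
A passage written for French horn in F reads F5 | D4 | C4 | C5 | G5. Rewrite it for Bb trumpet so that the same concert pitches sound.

C5 A3 G3 G4 D5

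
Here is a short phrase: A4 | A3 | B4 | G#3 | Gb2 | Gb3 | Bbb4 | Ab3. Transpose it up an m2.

Bb4 Bb3 C5 A3 Abb2 Abb3 Cbb5 Bbb3

A4 up a minor second is Bb4.
A minor second up from A3 gives Bb3.
A minor second up from B4 gives C5.
A minor second up from G#3 gives A3.
A minor second up from Gb2 gives Abb2.
A minor second up from Gb3 gives Abb3.
A minor second up from Bbb4 gives Cbb5.
Ab3 up a minor second is Bbb3.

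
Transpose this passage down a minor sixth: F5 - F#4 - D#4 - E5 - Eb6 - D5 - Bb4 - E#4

A4 A#3 F##3 G#4 G5 F#4 D4 G##3

F5: a sixth down reaches A, and 8 semitones makes it A4.
A minor sixth down from F#4 gives A#3.
D#4 down a minor sixth is F##3.
A minor sixth down from E5 gives G#4.
A minor sixth down from Eb6 gives G5.
A minor sixth down from D5 gives F#4.
A minor sixth down from Bb4 gives D4.
E#4 down a minor sixth is G##3.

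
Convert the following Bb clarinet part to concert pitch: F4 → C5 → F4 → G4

Eb4 Bb4 Eb4 F4

Written C4 on the Bb clarinet sounds as Bb3, a major second lower; apply that shift to every note.
F4 -> Eb4
C5 -> Bb4
F4 -> Eb4
G4 -> F4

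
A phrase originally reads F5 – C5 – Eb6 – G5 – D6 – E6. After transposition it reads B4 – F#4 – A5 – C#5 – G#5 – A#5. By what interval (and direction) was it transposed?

down a diminished fifth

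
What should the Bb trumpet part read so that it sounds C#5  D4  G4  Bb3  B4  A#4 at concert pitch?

Written C4 sounds as Bb3 on the Bb trumpet, so concert pitches are written a major second up.
C#5 → D#5
D4 → E4
G4 → A4
Bb3 → C4
B4 → C#5
A#4 → B#4

D#5 E4 A4 C4 C#5 B#4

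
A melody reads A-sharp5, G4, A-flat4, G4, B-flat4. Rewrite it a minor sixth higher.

A#5 to F#6
G4 to Eb5
Ab4 to Fb5
G4 to Eb5
Bb4 to Gb5

F#6 Eb5 Fb5 Eb5 Gb5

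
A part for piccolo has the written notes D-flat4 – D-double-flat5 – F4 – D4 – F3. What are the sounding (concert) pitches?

Written C4 on the piccolo sounds as C5, a perfect octave higher; apply that shift to every note.
Db4 to Db5
Dbb5 to Dbb6
F4 to F5
D4 to D5
F3 to F4

Db5 Dbb6 F5 D5 F4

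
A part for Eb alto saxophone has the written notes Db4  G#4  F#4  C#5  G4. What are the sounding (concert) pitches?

The Eb alto saxophone sounds a major sixth below written, so transpose each written note down a major sixth.
Db4 gives Fb3
G#4 gives B3
F#4 gives A3
C#5 gives E4
G4 gives Bb3

Fb3 B3 A3 E4 Bb3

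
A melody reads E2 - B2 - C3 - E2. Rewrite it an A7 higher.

D##3 A##3 B#3 D##3

An augmented seventh up from E2 gives D##3.
B2 up an augmented seventh is A##3.
C3 up an augmented seventh is B#3.
E2: a seventh up reaches D, and 12 semitones makes it D##3.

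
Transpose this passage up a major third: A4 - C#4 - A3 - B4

A4 → C#5
C#4 → E#4
A3 → C#4
B4 → D#5

C#5 E#4 C#4 D#5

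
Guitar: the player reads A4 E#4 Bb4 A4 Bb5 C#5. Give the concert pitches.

A3 E#3 Bb3 A3 Bb4 C#4

The guitar sounds a perfect octave below written, so transpose each written note down a perfect octave.
A4 becomes A3
E#4 becomes E#3
Bb4 becomes Bb3
A4 becomes A3
Bb5 becomes Bb4
C#5 becomes C#4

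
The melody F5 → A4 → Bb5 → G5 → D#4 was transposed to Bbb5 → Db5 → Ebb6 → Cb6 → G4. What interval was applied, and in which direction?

up a diminished fourth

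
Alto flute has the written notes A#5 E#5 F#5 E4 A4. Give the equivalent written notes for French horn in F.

B#5 F##5 G#5 F#4 B4

First find concert pitch: the alto flute sounds a perfect fourth below written, so A#5 E#5 F#5 E4 A4 sounds E#5 B#4 C#5 B3 E4.
Then write for French horn in F: it sounds a perfect fifth below written, so the part must be a perfect fifth above concert.
E#5 → B#5
B#4 → F##5
C#5 → G#5
B3 → F#4
E4 → B4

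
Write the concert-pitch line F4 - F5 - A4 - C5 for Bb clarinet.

G4 G5 B4 D5

Written C4 sounds as Bb3 on the Bb clarinet, so concert pitches are written a major second up.
F4 to G4
F5 to G5
A4 to B4
C5 to D5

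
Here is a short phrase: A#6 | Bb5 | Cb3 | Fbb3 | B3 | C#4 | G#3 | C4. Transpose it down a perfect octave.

A#6: an octave down reaches A, and 12 semitones makes it A#5.
Bb5: an octave down reaches B, and 12 semitones makes it Bb4.
Cb3 down a perfect octave is Cb2.
Fbb3 down a perfect octave is Fbb2.
B3: an octave down reaches B, and 12 semitones makes it B2.
A perfect octave down from C#4 gives C#3.
G#3 down a perfect octave is G#2.
A perfect octave down from C4 gives C3.

A#5 Bb4 Cb2 Fbb2 B2 C#3 G#2 C3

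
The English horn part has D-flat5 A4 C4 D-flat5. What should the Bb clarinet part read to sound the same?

Ab4 E4 G3 Ab4

First find concert pitch: the English horn sounds a perfect fifth below written, so D-flat5 A4 C4 D-flat5 sounds Gb4 D4 F3 Gb4.
Then write for Bb clarinet: it sounds a major second below written, so the part must be a major second above concert.
Gb4 → Ab4
D4 → E4
F3 → G3
Gb4 → Ab4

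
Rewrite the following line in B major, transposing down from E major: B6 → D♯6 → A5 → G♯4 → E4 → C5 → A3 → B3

F#6 A#5 E5 D#4 B3 G4 E3 F#3

From E down to B is a perfect fourth; apply that to each pitch.
B6 becomes F#6
D#6 becomes A#5
A5 becomes E5
G#4 becomes D#4
E4 becomes B3
C5 becomes G4
A3 becomes E3
B3 becomes F#3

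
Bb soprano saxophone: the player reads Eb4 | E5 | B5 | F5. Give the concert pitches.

Db4 D5 A5 Eb5

The Bb soprano saxophone sounds a major second below written, so transpose each written note down a major second.
Eb4 -> Db4
E5 -> D5
B5 -> A5
F5 -> Eb5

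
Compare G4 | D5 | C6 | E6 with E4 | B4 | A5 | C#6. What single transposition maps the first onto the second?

From G4 to E4 is 3 letter names — a third of some quality.
E4 to G4 is 3 semitones, which makes it a minor third; the second version is lower, so the direction is down.
Checking another pair — E6 → C#6 — gives the same interval.

down a minor third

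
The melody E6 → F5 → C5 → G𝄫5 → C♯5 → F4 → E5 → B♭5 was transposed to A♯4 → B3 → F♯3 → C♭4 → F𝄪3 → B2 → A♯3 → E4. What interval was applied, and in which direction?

down a diminished twelfth

From E6 to A#4 is 12 letter names — a twelfth of some quality.
A#4 to E6 is 18 semitones, which makes it a diminished twelfth; the second version is lower, so the direction is down.
Checking another pair — Bb5 → E4 — gives the same interval.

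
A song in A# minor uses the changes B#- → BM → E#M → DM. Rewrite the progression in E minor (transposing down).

F#- FM BM AbM

A# minor down to E minor is an augmented fourth; each chord root moves by that interval while the quality stays the same.
B#-: root B# down an augmented fourth → F#, giving F#-.
BM: root B down an augmented fourth → F, giving FM.
E#M: root E# down an augmented fourth → B, giving BM.
DM: root D down an augmented fourth → Ab, giving AbM.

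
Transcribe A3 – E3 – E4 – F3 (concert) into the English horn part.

E4 B3 B4 C4

The English horn sounds a perfect fifth below written, so the written part must be a perfect fifth above concert — transpose each note up.
A3 to E4
E3 to B3
E4 to B4
F3 to C4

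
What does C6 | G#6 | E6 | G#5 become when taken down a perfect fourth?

C6 to G5
G#6 to D#6
E6 to B5
G#5 to D#5

G5 D#6 B5 D#5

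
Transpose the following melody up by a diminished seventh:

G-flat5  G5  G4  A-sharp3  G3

Gb5 -> Fbb6
G5 -> Fb6
G4 -> Fb5
A#3 -> G4
G3 -> Fb4

Fbb6 Fb6 Fb5 G4 Fb4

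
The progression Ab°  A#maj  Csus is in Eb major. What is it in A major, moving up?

D° D##maj F#sus

Eb major up to A major is an augmented fourth; each chord root moves by that interval while the quality stays the same.
Ab°: root Ab up an augmented fourth → D, giving D°.
A#maj: root A# up an augmented fourth → D##, giving D##maj.
Csus: root C up an augmented fourth → F#, giving F#sus.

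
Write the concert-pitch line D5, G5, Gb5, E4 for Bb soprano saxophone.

E5 A5 Ab5 F#4

Written C4 sounds as Bb3 on the Bb soprano saxophone, so concert pitches are written a major second up.
D5 becomes E5
G5 becomes A5
Gb5 becomes Ab5
E4 becomes F#4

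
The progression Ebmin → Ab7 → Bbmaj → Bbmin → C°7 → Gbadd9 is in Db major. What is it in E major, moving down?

F#min B7 C#maj C#min D#°7 Aadd9

Db major down to E major is a diminished seventh; each chord root moves by that interval while the quality stays the same.
Ebmin: root Eb down a diminished seventh → F#, giving F#min.
Ab7: root Ab down a diminished seventh → B, giving B7.
Bbmaj: root Bb down a diminished seventh → C#, giving C#maj.
Bbmin: root Bb down a diminished seventh → C#, giving C#min.
C°7: root C down a diminished seventh → D#, giving D#°7.
Gbadd9: root Gb down a diminished seventh → A, giving Aadd9.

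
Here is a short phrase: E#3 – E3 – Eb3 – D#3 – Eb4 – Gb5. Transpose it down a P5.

A#2 A2 Ab2 G#2 Ab3 Cb5

E#3 -> A#2
E3 -> A2
Eb3 -> Ab2
D#3 -> G#2
Eb4 -> Ab3
Gb5 -> Cb5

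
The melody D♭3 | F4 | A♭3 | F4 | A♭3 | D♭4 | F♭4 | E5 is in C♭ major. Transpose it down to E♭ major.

C♭ major to E♭ major down is a minor sixth, so every note moves down by that interval.
Db3 gives F2
F4 gives A3
Ab3 gives C3
F4 gives A3
Ab3 gives C3
Db4 gives F3
Fb4 gives Ab3
E5 gives G#4

F2 A3 C3 A3 C3 F3 Ab3 G#4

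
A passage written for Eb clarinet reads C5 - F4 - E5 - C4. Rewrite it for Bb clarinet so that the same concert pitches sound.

F5 Bb4 A5 F4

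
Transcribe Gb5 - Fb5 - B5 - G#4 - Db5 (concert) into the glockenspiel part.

The glockenspiel sounds a perfect fifteenth above written, so the written part must be a perfect fifteenth below concert — transpose each note down.
Gb5 to Gb3
Fb5 to Fb3
B5 to B3
G#4 to G#2
Db5 to Db3

Gb3 Fb3 B3 G#2 Db3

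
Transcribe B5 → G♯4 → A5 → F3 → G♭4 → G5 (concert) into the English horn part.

F#6 D#5 E6 C4 Db5 D6

The English horn sounds a perfect fifth below written, so the written part must be a perfect fifth above concert — transpose each note up.
B5 becomes F#6
G#4 becomes D#5
A5 becomes E6
F3 becomes C4
Gb4 becomes Db5
G5 becomes D6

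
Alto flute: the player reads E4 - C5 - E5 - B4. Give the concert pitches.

B3 G4 B4 F#4

The alto flute sounds a perfect fourth below written, so transpose each written note down a perfect fourth.
E4 gives B3
C5 gives G4
E5 gives B4
B4 gives F#4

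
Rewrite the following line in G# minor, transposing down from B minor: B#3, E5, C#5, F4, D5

G##3 C#5 A#4 D4 B4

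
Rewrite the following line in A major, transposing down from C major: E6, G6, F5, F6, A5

From C down to A is a minor third; apply that to each pitch.
E6 → C#6
G6 → E6
F5 → D5
F6 → D6
A5 → F#5

C#6 E6 D5 D6 F#5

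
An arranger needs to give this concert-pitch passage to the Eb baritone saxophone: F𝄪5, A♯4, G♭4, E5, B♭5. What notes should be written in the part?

D##7 F##6 Eb6 C#7 G7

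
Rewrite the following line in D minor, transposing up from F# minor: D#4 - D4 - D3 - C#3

From F# up to D is a minor sixth; apply that to each pitch.
D#4 → B4
D4 → Bb4
D3 → Bb3
C#3 → A3

B4 Bb4 Bb3 A3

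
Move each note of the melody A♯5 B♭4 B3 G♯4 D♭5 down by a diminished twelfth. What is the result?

A#5 down a diminished twelfth is D##4.
Bb4 down a diminished twelfth is E3.
A diminished twelfth down from B3 gives E#2.
G#4 down a diminished twelfth is C##3.
Db5 down a diminished twelfth is G3.

D##4 E3 E#2 C##3 G3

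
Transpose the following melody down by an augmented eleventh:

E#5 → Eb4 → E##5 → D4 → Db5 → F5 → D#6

E#5: an eleventh down reaches B, and 18 semitones makes it B3.
An augmented eleventh down from Eb4 gives Bbb2.
E##5: an eleventh down reaches B, and 18 semitones makes it B#3.
D4 down an augmented eleventh is Ab2.
Db5 down an augmented eleventh is Abb3.
F5 down an augmented eleventh is Cb4.
D#6 down an augmented eleventh is A4.

B3 Bbb2 B#3 Ab2 Abb3 Cb4 A4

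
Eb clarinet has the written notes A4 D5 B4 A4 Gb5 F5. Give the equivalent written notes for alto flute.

F5 Bb5 G5 F5 Ebb6 Db6

First find concert pitch: the Eb clarinet sounds a minor third above written, so A4 D5 B4 A4 Gb5 F5 sounds C5 F5 D5 C5 Bbb5 Ab5.
Then write for alto flute: it sounds a perfect fourth below written, so the part must be a perfect fourth above concert.
C5 → F5
F5 → Bb5
D5 → G5
C5 → F5
Bbb5 → Ebb6
Ab5 → Db6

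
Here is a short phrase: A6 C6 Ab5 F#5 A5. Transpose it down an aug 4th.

A6 → Eb6
C6 → Gb5
Ab5 → Ebb5
F#5 → C5
A5 → Eb5

Eb6 Gb5 Ebb5 C5 Eb5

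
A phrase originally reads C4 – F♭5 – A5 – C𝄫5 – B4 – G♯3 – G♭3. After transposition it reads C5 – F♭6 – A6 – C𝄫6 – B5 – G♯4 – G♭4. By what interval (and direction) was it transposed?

up a perfect octave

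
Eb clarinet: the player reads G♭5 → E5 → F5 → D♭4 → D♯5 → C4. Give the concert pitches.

Written C4 on the Eb clarinet sounds as Eb4, a minor third higher; apply that shift to every note.
Gb5 gives Bbb5
E5 gives G5
F5 gives Ab5
Db4 gives Fb4
D#5 gives F#5
C4 gives Eb4

Bbb5 G5 Ab5 Fb4 F#5 Eb4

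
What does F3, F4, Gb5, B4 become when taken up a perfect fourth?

F3 to Bb3
F4 to Bb4
Gb5 to Cb6
B4 to E5

Bb3 Bb4 Cb6 E5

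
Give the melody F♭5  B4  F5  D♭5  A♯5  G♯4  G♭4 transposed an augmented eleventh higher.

Fb5 → Bb6
B4 → E#6
F5 → B6
Db5 → G6
A#5 → D##7
G#4 → C##6
Gb4 → C6

Bb6 E#6 B6 G6 D##7 C##6 C6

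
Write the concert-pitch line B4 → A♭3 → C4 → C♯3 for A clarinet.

D5 Cb4 Eb4 E3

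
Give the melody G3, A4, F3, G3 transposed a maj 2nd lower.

F3 G4 Eb3 F3

G3 down a major second is F3.
A major second down from A4 gives G4.
A major second down from F3 gives Eb3.
G3: a second down reaches F, and 2 semitones makes it F3.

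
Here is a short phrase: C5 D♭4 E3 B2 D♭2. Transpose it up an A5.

G#5 A4 B#3 F##3 A2

C5 becomes G#5
Db4 becomes A4
E3 becomes B#3
B2 becomes F##3
Db2 becomes A2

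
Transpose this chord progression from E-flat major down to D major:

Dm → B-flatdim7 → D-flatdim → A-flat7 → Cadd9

E-flat major down to D major is a minor second; each chord root moves by that interval while the quality stays the same.
Dm: root D down a minor second → C#, giving C#m.
B-flatdim7: root B-flat down a minor second → A, giving Adim7.
D-flatdim: root D-flat down a minor second → C, giving Cdim.
A-flat7: root A-flat down a minor second → G, giving G7.
Cadd9: root C down a minor second → B, giving Badd9.

C#m Adim7 Cdim G7 Badd9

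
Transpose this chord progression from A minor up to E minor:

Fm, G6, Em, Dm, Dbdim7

Cm D6 Bm Am Abdim7

A minor up to E minor is a perfect fifth; each chord root moves by that interval while the quality stays the same.
Fm: root F up a perfect fifth → C, giving Cm.
G6: root G up a perfect fifth → D, giving D6.
Em: root E up a perfect fifth → B, giving Bm.
Dm: root D up a perfect fifth → A, giving Am.
Dbdim7: root Db up a perfect fifth → Ab, giving Abdim7.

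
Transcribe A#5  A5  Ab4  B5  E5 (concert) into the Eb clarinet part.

F##5 F#5 F4 G#5 C#5

Written C4 sounds as Eb4 on the Eb clarinet, so concert pitches are written a minor third down.
A#5 -> F##5
A5 -> F#5
Ab4 -> F4
B5 -> G#5
E5 -> C#5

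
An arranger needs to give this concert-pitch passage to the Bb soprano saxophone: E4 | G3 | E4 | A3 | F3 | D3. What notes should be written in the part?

F#4 A3 F#4 B3 G3 E3

The Bb soprano saxophone sounds a major second below written, so the written part must be a major second above concert — transpose each note up.
E4 -> F#4
G3 -> A3
E4 -> F#4
A3 -> B3
F3 -> G3
D3 -> E3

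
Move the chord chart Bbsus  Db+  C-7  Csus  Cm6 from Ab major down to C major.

Dsus F+ E-7 Esus Em6

Ab major down to C major is a minor sixth; each chord root moves by that interval while the quality stays the same.
Bbsus: root Bb down a minor sixth → D, giving Dsus.
Db+: root Db down a minor sixth → F, giving F+.
C-7: root C down a minor sixth → E, giving E-7.
Csus: root C down a minor sixth → E, giving Esus.
Cm6: root C down a minor sixth → E, giving Em6.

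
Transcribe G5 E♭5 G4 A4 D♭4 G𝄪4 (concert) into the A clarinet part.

Written C4 sounds as A3 on the A clarinet, so concert pitches are written a minor third up.
G5 becomes Bb5
Eb5 becomes Gb5
G4 becomes Bb4
A4 becomes C5
Db4 becomes Fb4
G##4 becomes B#4

Bb5 Gb5 Bb4 C5 Fb4 B#4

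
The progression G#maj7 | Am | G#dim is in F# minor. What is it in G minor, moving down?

F# minor down to G minor is a major seventh; each chord root moves by that interval while the quality stays the same.
G#maj7: root G# down a major seventh → A, giving Amaj7.
Am: root A down a major seventh → Bb, giving Bbm.
G#dim: root G# down a major seventh → A, giving Adim.

Amaj7 Bbm Adim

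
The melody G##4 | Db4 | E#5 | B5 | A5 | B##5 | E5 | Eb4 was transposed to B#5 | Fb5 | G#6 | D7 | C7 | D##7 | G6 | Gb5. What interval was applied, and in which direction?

Take the first pair: G##4 → B#5. G to B spans 10 letter names, so the interval is some kind of tenth.
G##4 to B#5 is 15 semitones, which makes it a minor tenth; the second version is higher, so the direction is up.
Checking another pair — Eb4 → Gb5 — gives the same interval.

up a minor tenth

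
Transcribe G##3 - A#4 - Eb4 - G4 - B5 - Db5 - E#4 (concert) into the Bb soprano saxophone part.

A##3 B#4 F4 A4 C#6 Eb5 F##4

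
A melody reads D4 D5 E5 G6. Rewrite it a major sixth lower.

F3 F4 G4 Bb5

D4 becomes F3
D5 becomes F4
E5 becomes G4
G6 becomes Bb5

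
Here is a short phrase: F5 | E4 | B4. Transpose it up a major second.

A major second up from F5 gives G5.
E4: a second up reaches F, and 2 semitones makes it F#4.
B4 up a major second is C#5.

G5 F#4 C#5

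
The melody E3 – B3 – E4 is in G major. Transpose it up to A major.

G major to A major up is a major second, so every note moves up by that interval.
E3 → F#3
B3 → C#4
E4 → F#4

F#3 C#4 F#4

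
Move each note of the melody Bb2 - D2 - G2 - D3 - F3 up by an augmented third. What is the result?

Bb2 to D#3
D2 to F##2
G2 to B#2
D3 to F##3
F3 to A#3

D#3 F##2 B#2 F##3 A#3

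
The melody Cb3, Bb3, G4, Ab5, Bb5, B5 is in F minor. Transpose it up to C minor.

Gb3 F4 D5 Eb6 F6 F#6

F minor to C minor up is a perfect fifth, so every note moves up by that interval.
Cb3 -> Gb3
Bb3 -> F4
G4 -> D5
Ab5 -> Eb6
Bb5 -> F6
B5 -> F#6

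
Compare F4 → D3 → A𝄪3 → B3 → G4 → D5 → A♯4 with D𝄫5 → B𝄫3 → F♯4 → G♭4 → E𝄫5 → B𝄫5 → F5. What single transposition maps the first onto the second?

up a diminished sixth

Take the first pair: F4 → Dbb5. F to D spans 6 letter names, so the interval is some kind of sixth.
F4 to Dbb5 is 7 semitones, which makes it a diminished sixth; the second version is higher, so the direction is up.
Checking another pair — A#4 → F5 — gives the same interval.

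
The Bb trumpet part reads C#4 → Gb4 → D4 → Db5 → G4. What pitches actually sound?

B3 Fb4 C4 Cb5 F4

Written C4 on the Bb trumpet sounds as Bb3, a major second lower; apply that shift to every note.
C#4 to B3
Gb4 to Fb4
D4 to C4
Db5 to Cb5
G4 to F4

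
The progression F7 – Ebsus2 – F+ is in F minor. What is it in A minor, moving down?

F minor down to A minor is a minor sixth; each chord root moves by that interval while the quality stays the same.
F7: root F down a minor sixth → A, giving A7.
Ebsus2: root Eb down a minor sixth → G, giving Gsus2.
F+: root F down a minor sixth → A, giving A+.

A7 Gsus2 A+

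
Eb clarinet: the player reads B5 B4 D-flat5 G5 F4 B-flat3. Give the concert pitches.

D6 D5 Fb5 Bb5 Ab4 Db4

Written C4 on the Eb clarinet sounds as Eb4, a minor third higher; apply that shift to every note.
B5 to D6
B4 to D5
Db5 to Fb5
G5 to Bb5
F4 to Ab4
Bb3 to Db4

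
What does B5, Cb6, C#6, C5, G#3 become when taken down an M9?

A major ninth down from B5 gives A4.
Cb6 down a major ninth is Bbb4.
A major ninth down from C#6 gives B4.
A major ninth down from C5 gives Bb3.
G#3 down a major ninth is F#2.

A4 Bbb4 B4 Bb3 F#2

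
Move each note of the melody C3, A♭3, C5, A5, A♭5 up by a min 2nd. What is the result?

Db3 Bbb3 Db5 Bb5 Bbb5

C3 up a minor second is Db3.
A minor second up from Ab3 gives Bbb3.
C5: a second up reaches D, and 1 semitone makes it Db5.
A5: a second up reaches B, and 1 semitone makes it Bb5.
Ab5 up a minor second is Bbb5.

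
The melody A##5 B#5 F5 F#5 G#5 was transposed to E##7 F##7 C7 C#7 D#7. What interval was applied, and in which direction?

up a perfect twelfth

From A##5 to E##7 is 12 letter names — a twelfth of some quality.
A##5 to E##7 is 19 semitones, which makes it a perfect twelfth; the second version is higher, so the direction is up.
Checking another pair — G#5 → D#7 — gives the same interval.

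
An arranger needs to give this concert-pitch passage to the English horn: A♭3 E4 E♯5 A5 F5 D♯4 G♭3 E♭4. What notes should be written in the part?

The English horn sounds a perfect fifth below written, so the written part must be a perfect fifth above concert — transpose each note up.
Ab3 → Eb4
E4 → B4
E#5 → B#5
A5 → E6
F5 → C6
D#4 → A#4
Gb3 → Db4
Eb4 → Bb4

Eb4 B4 B#5 E6 C6 A#4 Db4 Bb4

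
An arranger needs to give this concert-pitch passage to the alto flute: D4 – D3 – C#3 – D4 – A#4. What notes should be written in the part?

G4 G3 F#3 G4 D#5

Written C4 sounds as G3 on the alto flute, so concert pitches are written a perfect fourth up.
D4 -> G4
D3 -> G3
C#3 -> F#3
D4 -> G4
A#4 -> D#5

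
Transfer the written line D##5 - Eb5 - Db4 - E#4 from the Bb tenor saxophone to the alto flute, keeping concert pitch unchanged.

F##4 Gb4 Fb3 G#3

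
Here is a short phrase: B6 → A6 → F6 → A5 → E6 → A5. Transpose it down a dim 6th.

B6 down a diminished sixth is D##6.
A6 down a diminished sixth is C##6.
A diminished sixth down from F6 gives A#5.
A diminished sixth down from A5 gives C##5.
E6 down a diminished sixth is G##5.
A diminished sixth down from A5 gives C##5.

D##6 C##6 A#5 C##5 G##5 C##5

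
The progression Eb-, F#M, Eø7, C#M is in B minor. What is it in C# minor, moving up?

F- G#M F#ø7 D#M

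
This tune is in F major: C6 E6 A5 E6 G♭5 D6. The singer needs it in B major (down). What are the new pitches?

F#5 A#5 D#5 A#5 C5 G#5

F major to B major down is a diminished fifth, so every note moves down by that interval.
C6 to F#5
E6 to A#5
A5 to D#5
E6 to A#5
Gb5 to C5
D6 to G#5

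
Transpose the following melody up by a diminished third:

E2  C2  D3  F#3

Gb2 Ebb2 Fb3 Ab3

A diminished third up from E2 gives Gb2.
C2 up a diminished third is Ebb2.
D3 up a diminished third is Fb3.
F#3: a third up reaches A, and 2 semitones makes it Ab3.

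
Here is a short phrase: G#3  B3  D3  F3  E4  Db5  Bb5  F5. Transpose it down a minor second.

G#3: a second down reaches F, and 1 semitone makes it F##3.
A minor second down from B3 gives A#3.
D3 down a minor second is C#3.
F3: a second down reaches E, and 1 semitone makes it E3.
E4 down a minor second is D#4.
Db5: a second down reaches C, and 1 semitone makes it C5.
Bb5 down a minor second is A5.
F5: a second down reaches E, and 1 semitone makes it E5.

F##3 A#3 C#3 E3 D#4 C5 A5 E5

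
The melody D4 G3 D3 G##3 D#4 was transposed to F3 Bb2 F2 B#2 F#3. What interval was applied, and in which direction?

down a major sixth

Take the first pair: D4 → F3. D to F spans 6 letter names, so the interval is some kind of sixth.
F3 to D4 is 9 semitones, which makes it a major sixth; the second version is lower, so the direction is down.
Checking another pair — D#4 → F#3 — gives the same interval.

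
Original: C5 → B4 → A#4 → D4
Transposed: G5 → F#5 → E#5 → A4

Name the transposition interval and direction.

up a perfect fifth

Take the first pair: C5 → G5. C to G spans 5 letter names, so the interval is some kind of fifth.
C5 to G5 is 7 semitones, which makes it a perfect fifth; the second version is higher, so the direction is up.
Checking another pair — D4 → A4 — gives the same interval.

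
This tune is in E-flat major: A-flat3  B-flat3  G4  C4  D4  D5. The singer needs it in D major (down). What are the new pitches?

G3 A3 F#4 B3 C#4 C#5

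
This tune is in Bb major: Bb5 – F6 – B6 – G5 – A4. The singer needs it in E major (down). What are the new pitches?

E5 B5 E#6 C#5 D#4

Bb major to E major down is a diminished fifth, so every note moves down by that interval.
Bb5 gives E5
F6 gives B5
B6 gives E#6
G5 gives C#5
A4 gives D#4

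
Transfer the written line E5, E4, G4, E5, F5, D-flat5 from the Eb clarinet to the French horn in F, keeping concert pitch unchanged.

First find concert pitch: the Eb clarinet sounds a minor third above written, so E5 E4 G4 E5 F5 D-flat5 sounds G5 G4 Bb4 G5 Ab5 Fb5.
Then write for French horn in F: it sounds a perfect fifth below written, so the part must be a perfect fifth above concert.
G5 → D6
G4 → D5
Bb4 → F5
G5 → D6
Ab5 → Eb6
Fb5 → Cb6

D6 D5 F5 D6 Eb6 Cb6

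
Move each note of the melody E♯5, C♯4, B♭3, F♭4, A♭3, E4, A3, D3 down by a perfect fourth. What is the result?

E#5: a fourth down reaches B, and 5 semitones makes it B#4.
C#4: a fourth down reaches G, and 5 semitones makes it G#3.
Bb3: a fourth down reaches F, and 5 semitones makes it F3.
Fb4: a fourth down reaches C, and 5 semitones makes it Cb4.
Ab3 down a perfect fourth is Eb3.
E4 down a perfect fourth is B3.
A3 down a perfect fourth is E3.
A perfect fourth down from D3 gives A2.

B#4 G#3 F3 Cb4 Eb3 B3 E3 A2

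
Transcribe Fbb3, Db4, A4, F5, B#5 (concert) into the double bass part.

The double bass sounds a perfect octave below written, so the written part must be a perfect octave above concert — transpose each note up.
Fbb3 gives Fbb4
Db4 gives Db5
A4 gives A5
F5 gives F6
B#5 gives B#6

Fbb4 Db5 A5 F6 B#6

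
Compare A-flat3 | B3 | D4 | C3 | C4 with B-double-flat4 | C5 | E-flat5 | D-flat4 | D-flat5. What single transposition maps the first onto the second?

up a minor ninth

Take the first pair: Ab3 → Bbb4. A to B spans 9 letter names, so the interval is some kind of ninth.
Ab3 to Bbb4 is 13 semitones, which makes it a minor ninth; the second version is higher, so the direction is up.
Checking another pair — C4 → Db5 — gives the same interval.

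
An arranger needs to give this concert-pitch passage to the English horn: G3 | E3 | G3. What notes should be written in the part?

The English horn sounds a perfect fifth below written, so the written part must be a perfect fifth above concert — transpose each note up.
G3 becomes D4
E3 becomes B3
G3 becomes D4

D4 B3 D4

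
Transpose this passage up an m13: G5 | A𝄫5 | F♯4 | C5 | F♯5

Eb7 Fbb7 D6 Ab6 D7

G5: a thirteenth up reaches E, and 20 semitones makes it Eb7.
Abb5 up a minor thirteenth is Fbb7.
F#4: a thirteenth up reaches D, and 20 semitones makes it D6.
C5: a thirteenth up reaches A, and 20 semitones makes it Ab6.
F#5: a thirteenth up reaches D, and 20 semitones makes it D7.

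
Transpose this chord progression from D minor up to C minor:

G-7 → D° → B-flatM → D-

D minor up to C minor is a minor seventh; each chord root moves by that interval while the quality stays the same.
G-7: root G up a minor seventh → F, giving F-7.
D°: root D up a minor seventh → C, giving C°.
B-flatM: root B-flat up a minor seventh → Ab, giving AbM.
D-: root D up a minor seventh → C, giving C-.

F-7 C° AbM C-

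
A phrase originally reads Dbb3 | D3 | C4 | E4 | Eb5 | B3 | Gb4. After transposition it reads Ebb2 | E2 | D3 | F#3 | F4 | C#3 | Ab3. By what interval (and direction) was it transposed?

down a minor seventh

Take the first pair: Dbb3 → Ebb2. D to E spans 7 letter names, so the interval is some kind of seventh.
Ebb2 to Dbb3 is 10 semitones, which makes it a minor seventh; the second version is lower, so the direction is down.
Checking another pair — Gb4 → Ab3 — gives the same interval.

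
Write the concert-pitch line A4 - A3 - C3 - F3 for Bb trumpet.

The Bb trumpet sounds a major second below written, so the written part must be a major second above concert — transpose each note up.
A4 gives B4
A3 gives B3
C3 gives D3
F3 gives G3

B4 B3 D3 G3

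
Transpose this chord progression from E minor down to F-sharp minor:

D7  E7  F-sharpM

E minor down to F-sharp minor is a minor seventh; each chord root moves by that interval while the quality stays the same.
D7: root D down a minor seventh → E, giving E7.
E7: root E down a minor seventh → F#, giving F#7.
F-sharpM: root F-sharp down a minor seventh → G#, giving G#M.

E7 F#7 G#M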